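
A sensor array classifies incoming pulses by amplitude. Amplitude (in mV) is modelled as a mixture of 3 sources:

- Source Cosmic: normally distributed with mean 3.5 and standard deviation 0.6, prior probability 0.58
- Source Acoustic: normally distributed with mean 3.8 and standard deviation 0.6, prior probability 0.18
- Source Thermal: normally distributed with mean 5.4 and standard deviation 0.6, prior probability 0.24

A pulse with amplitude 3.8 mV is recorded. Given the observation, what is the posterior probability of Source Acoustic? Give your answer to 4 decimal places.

Posterior ∝ prior × likelihood, so P(k | x) ∝ π_k f_k(x); normalise over all components.
Component likelihoods at x = 3.8 mV:
  p_Cosmic = 0.586776
  p_Acoustic = 0.664904
  p_Thermal = 0.0189933
Unnormalised posteriors:
  π_Cosmic·p_Cosmic = 0.58 × 0.586776 = 0.34033
  π_Acoustic·p_Acoustic = 0.18 × 0.664904 = 0.119683
  π_Thermal·p_Thermal = 0.24 × 0.0189933 = 0.00455839
Sum: 0.34033 + 0.119683 + 0.00455839 = 0.464571
So the posterior for Source Acoustic is 0.119683 / 0.464571 ≈ 0.2576.

0.2576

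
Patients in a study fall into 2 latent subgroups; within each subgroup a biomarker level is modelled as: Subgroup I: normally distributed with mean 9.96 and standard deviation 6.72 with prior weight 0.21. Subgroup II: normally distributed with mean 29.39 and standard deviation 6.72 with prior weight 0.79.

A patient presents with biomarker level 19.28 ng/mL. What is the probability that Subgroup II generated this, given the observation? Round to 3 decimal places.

P(component k | x) = P(Z=k)·f_k(x) / marginal(x), where marginal(x) = Σ_j P(Z=j)·f_j(x).
Evaluate each component's likelihood at the observed value:
  p_I = (1/(6.72·√(2π)))·exp(−(19.28−9.96)²/(2·6.72²)) = 0.059366·exp(-0.96175) = 0.0226912
  p_II = (1/(6.72·√(2π)))·exp(−(19.28−29.39)²/(2·6.72²)) = 0.059366·exp(-1.13171) = 0.0191446
Weight by the priors:
  P(Z=I)·p_I = 0.21 × 0.0226912 = 0.00476515
  P(Z=II)·p_II = 0.79 × 0.0191446 = 0.0151243
Denominator: 0.00476515 + 0.0151243 = 0.0198894
P(Subgroup II | the observation) ≈ 0.760

0.760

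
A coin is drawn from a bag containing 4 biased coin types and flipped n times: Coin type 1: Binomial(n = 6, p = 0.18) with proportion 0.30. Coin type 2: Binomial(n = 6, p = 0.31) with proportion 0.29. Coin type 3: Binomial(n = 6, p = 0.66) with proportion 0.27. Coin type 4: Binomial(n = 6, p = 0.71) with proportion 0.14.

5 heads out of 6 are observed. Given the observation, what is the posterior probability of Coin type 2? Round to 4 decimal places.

0.0295

Apply Bayes' rule: the posterior for each component is proportional to its prior times its likelihood at x.
Evaluate each component's likelihood at the observed value:
  f_1 = C(6,5)·0.18^5·0.82^1 = 6·0.000188957·0.82 = 0.000929667
  f_2 = C(6,5)·0.31^5·0.69^1 = 6·0.00286292·0.69 = 0.0118525
  f_3 = C(6,5)·0.66^5·0.34^1 = 6·0.125233·0.34 = 0.255476
  f_4 = C(6,5)·0.71^5·0.29^1 = 6·0.180423·0.29 = 0.313936
Weight by the priors:
  w_1·f_1 = 0.30 × 0.000929667 = 0.0002789
  w_2·f_2 = 0.29 × 0.0118525 = 0.00343722
  w_3·f_3 = 0.27 × 0.255476 = 0.0689785
  w_4·f_4 = 0.14 × 0.313936 = 0.043951
Sum: 0.0002789 + 0.00343722 + 0.0689785 + 0.043951 = 0.116646
P(Coin type 2 | the observation) ≈ 0.0295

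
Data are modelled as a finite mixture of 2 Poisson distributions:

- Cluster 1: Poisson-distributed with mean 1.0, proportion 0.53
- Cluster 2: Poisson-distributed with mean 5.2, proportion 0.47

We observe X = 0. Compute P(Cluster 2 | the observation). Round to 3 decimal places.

0.013

Posterior ∝ prior × likelihood, so P(k | x) ∝ π_k f_k(x); normalise over all components.
Evaluate each component's likelihood at the observed value:
  p_1 = 0.367879
  p_2 = 0.00551656
Unnormalised posteriors:
  π_1·p_1 = 0.53 × 0.367879 = 0.194976
  π_2·p_2 = 0.47 × 0.00551656 = 0.00259279
Marginal: 0.194976 + 0.00259279 = 0.197569
P(Cluster 2 | x) ≈ 0.013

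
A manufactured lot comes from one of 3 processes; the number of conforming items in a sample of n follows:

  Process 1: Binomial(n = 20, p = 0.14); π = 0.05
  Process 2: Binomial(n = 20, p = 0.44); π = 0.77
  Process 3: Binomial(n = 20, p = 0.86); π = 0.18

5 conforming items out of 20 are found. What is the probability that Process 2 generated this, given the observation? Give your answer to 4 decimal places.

By Bayes' theorem, P(k | x) = w_k f_k(x) / Σ_j w_j f_j(x).
Component likelihoods at x = 5 conforming items out of 20:
  f_1 = C(20,5)·0.14^5·0.86^15 = 15504·5.37824e-05·0.104106 = 0.0868082
  f_2 = C(20,5)·0.44^5·0.56^15 = 15504·0.0164916·0.00016704 = 0.0427098
  f_3 = C(20,5)·0.86^5·0.14^15 = 15504·0.470427·1.55568e-13 = 1.13464e-09
Weight by the priors:
  w_1·f_1 = 0.05 × 0.0868082 = 0.00434041
  w_2·f_2 = 0.77 × 0.0427098 = 0.0328865
  w_3·f_3 = 0.18 × 1.13464e-09 = 2.04234e-10
Evidence: 0.00434041 + 0.0328865 + 2.04234e-10 = 0.037227
P(Process 2 | data) = 0.0328865 / 0.037227 ≈ 0.8834

0.8834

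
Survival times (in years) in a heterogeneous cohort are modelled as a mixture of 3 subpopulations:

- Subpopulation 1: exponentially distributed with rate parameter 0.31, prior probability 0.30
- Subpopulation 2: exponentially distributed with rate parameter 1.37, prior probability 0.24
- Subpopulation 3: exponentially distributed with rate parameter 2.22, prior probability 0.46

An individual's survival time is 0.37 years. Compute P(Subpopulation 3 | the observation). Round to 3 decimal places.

P(component k | x) = π_k·f_k(x) / marginal(x), where marginal(x) = Σ_j π_j·f_j(x).
Exponential densities:
  f_1 = 0.31·e^(−0.31·0.37) = 0.31·e^(−0.1147) = 0.276406
  f_2 = 1.37·e^(−1.37·0.37) = 1.37·e^(−0.5069) = 0.825233
  f_3 = 2.22·e^(−2.22·0.37) = 2.22·e^(−0.8214) = 0.97639
Weight by the priors:
  π_1·f_1 = 0.30 × 0.276406 = 0.0829219
  π_2·f_2 = 0.24 × 0.825233 = 0.198056
  π_3·f_3 = 0.46 × 0.97639 = 0.44914
Evidence: 0.0829219 + 0.198056 + 0.44914 = 0.730117
So the posterior for Subpopulation 3 is 0.44914 / 0.730117 ≈ 0.615.

0.615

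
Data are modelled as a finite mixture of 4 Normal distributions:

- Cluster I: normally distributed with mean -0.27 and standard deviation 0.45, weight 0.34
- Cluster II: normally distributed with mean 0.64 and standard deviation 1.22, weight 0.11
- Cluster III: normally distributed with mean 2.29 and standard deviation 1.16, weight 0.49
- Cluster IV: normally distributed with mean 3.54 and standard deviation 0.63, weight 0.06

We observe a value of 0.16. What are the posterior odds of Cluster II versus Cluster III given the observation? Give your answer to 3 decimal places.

1.066

The posterior odds equal the prior odds times the likelihood ratio: (w_i/w_j)·(f_i(x)/f_j(x)).
Evaluate each component's likelihood at the observed value:
  L_I = 0.561595
  L_II = 0.302647
  L_III = 0.0637245
  L_IV = 3.55784e-07
Posterior odds = (w_II·L_II) / (w_III·L_III) = (0.11·0.302647) / (0.49·0.0637245) = 0.0332912 / 0.031225 ≈ 1.066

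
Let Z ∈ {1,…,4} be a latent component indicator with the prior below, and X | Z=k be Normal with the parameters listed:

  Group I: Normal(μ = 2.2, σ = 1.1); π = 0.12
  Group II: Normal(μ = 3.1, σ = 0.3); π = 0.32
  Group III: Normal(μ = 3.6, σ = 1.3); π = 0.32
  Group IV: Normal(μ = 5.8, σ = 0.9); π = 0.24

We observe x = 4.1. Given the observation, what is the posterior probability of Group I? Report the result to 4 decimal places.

0.0813

Posterior ∝ prior × likelihood, so P(k | x) ∝ w_k f_k(x); normalise over all components.
Component likelihoods at x = 4.1:
  f_I = (1/(1.1·√(2π)))·exp(−(4.1−2.2)²/(2·1.1²)) = 0.362675·exp(-1.49174) = 0.0815952
  f_II = (1/(0.3·√(2π)))·exp(−(4.1−3.1)²/(2·0.3²)) = 1.329808·exp(-5.55556) = 0.00514093
  f_III = (1/(1.3·√(2π)))·exp(−(4.1−3.6)²/(2·1.3²)) = 0.306879·exp(-0.07396) = 0.285
  f_IV = (1/(0.9·√(2π)))·exp(−(4.1−5.8)²/(2·0.9²)) = 0.443269·exp(-1.78395) = 0.0744574
Prior × likelihood for each component:
  w_I·f_I = 0.12 × 0.0815952 = 0.00979143
  w_II·f_II = 0.32 × 0.00514093 = 0.0016451
  w_III·f_III = 0.32 × 0.285 = 0.0911999
  w_IV·f_IV = 0.24 × 0.0744574 = 0.0178698
Normaliser: 0.00979143 + 0.0016451 + 0.0911999 + 0.0178698 = 0.120506
P(Group I | the observation) = 0.00979143 / 0.120506 ≈ 0.0813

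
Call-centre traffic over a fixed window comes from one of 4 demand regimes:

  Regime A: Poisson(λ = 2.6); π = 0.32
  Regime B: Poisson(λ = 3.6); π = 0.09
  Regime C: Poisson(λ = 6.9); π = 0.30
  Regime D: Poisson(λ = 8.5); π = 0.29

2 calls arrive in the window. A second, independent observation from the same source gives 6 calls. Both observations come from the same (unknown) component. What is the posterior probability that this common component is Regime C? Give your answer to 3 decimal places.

By Bayes' theorem, P(k | x) = P(Z=k) f_k(x) / Σ_j P(Z=j) f_j(x).
Since both observations come from the same component, the likelihood for component k is f_k(x₁)·f_k(x₂).
  p_A = [e^(−2.6)·2.6^2/2! = 0.251045] × [0.0318671] = 0.00800006
  p_B = [e^(−3.6)·3.6^2/2! = 0.177058] × [0.0826081] = 0.0146264
  p_C = [e^(−6.9)·6.9^2/2! = 0.0239903] × [0.151053] = 0.00362382
  p_D = [e^(−8.5)·8.5^2/2! = 0.00735029] × [0.106581] = 0.000783398
Prior × likelihood for each component:
  P(Z=A)·p_A = 0.32 × 0.00800006 = 0.00256002
  P(Z=B)·p_B = 0.09 × 0.0146264 = 0.00131638
  P(Z=C)·p_C = 0.30 × 0.00362382 = 0.00108715
  P(Z=D)·p_D = 0.29 × 0.000783398 = 0.000227186
Denominator: 0.00256002 + 0.00131638 + 0.00108715 + 0.000227186 = 0.00519072
P(Regime C | x) = 0.00108715 / 0.00519072 ≈ 0.209

0.209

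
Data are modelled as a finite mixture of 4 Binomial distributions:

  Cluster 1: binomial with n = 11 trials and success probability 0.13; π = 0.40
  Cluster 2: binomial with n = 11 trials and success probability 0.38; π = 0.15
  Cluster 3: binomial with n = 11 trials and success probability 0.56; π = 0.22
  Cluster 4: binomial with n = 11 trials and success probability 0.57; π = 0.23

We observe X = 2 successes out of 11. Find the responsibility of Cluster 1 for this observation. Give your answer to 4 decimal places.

By Bayes' theorem, P(k | x) = w_k f_k(x) / Σ_j w_j f_j(x).
Component likelihoods at x = 2 successes out of 11:
  L_1 = C(11,2)·0.13^2·0.87^9 = 55·0.0169·0.285544 = 0.265413
  L_2 = C(11,2)·0.38^2·0.62^9 = 55·0.1444·0.0135371 = 0.107512
  L_3 = C(11,2)·0.56^2·0.44^9 = 55·0.3136·0.000618122 = 0.0106614
  L_4 = C(11,2)·0.57^2·0.43^9 = 55·0.3249·0.000502593 = 0.00898108
Weight by the priors:
  w_1·L_1 = 0.40 × 0.265413 = 0.106165
  w_2·L_2 = 0.15 × 0.107512 = 0.0161267
  w_3·L_3 = 0.22 × 0.0106614 = 0.0023455
  w_4·L_4 = 0.23 × 0.00898108 = 0.00206565
Denominator: 0.106165 + 0.0161267 + 0.0023455 + 0.00206565 = 0.126703
P(Cluster 1 | data) ≈ 0.8379

0.8379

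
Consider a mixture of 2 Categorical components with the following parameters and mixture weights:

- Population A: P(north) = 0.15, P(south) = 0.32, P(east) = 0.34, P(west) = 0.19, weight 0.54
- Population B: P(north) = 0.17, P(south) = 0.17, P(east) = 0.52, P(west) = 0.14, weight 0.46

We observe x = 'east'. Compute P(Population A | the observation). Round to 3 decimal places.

0.434

Apply Bayes' rule: the posterior for each component is proportional to its prior times its likelihood at x.
Evaluate each component's likelihood at the observed value:
  L_A = P(east | comp) = 0.34
  L_B = P(east | comp) = 0.52
Unnormalised posteriors:
  π_A·L_A = 0.54 × 0.34 = 0.1836
  π_B·L_B = 0.46 × 0.52 = 0.2392
Marginal: 0.1836 + 0.2392 = 0.4228
Responsibility of Population A: 0.1836 / 0.4228 ≈ 0.434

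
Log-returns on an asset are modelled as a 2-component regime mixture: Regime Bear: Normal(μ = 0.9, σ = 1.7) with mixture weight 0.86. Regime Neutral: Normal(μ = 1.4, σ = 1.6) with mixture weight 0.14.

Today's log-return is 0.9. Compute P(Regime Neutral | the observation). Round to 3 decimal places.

0.141

Posterior ∝ prior × likelihood, so P(k | x) ∝ w_k f_k(x); normalise over all components.
Normal densities:
  p_Bear = (1/(1.7·√(2π)))·exp(−(0.9−0.9)²/(2·1.7²)) = 0.234672·exp(-0.00000) = 0.234672
  p_Neutral = (1/(1.6·√(2π)))·exp(−(0.9−1.4)²/(2·1.6²)) = 0.249339·exp(-0.04883) = 0.237457
Prior × likelihood for each component:
  w_Bear·p_Bear = 0.86 × 0.234672 = 0.201818
  w_Neutral·p_Neutral = 0.14 × 0.237457 = 0.0332439
Sum: 0.201818 + 0.0332439 = 0.235062
P(Regime Neutral | data) = 0.0332439 / 0.235062 ≈ 0.141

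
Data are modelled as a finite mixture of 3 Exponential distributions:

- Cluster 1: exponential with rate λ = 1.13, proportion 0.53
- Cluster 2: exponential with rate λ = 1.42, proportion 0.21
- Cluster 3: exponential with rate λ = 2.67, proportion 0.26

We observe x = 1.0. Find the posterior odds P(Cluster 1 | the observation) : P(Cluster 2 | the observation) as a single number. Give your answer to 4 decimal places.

2.6841

Since P(k|x) ∝ π_k f_k(x), the posterior odds are π_i f_i(x) / (π_j f_j(x)).
Component likelihoods at x = 1.0:
  f_1 = 1.13·e^(−1.13·1.0) = 1.13·e^(−1.1300) = 0.365028
  f_2 = 1.42·e^(−1.42·1.0) = 1.42·e^(−1.4200) = 0.343234
  f_3 = 2.67·e^(−2.67·1.0) = 2.67·e^(−2.6700) = 0.184903
Odds = (0.53/0.21) × (0.365028/0.343234) = 2.52381 × 1.0635 ≈ 2.6841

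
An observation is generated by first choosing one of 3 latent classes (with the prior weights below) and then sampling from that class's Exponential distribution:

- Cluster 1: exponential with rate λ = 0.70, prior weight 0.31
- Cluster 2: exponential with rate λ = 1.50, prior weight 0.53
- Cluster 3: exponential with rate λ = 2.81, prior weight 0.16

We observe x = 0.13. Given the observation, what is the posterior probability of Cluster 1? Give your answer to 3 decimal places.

0.170

P(component k | x) = w_k·f_k(x) / marginal(x), where marginal(x) = Σ_j w_j·f_j(x).
Component likelihoods at x = 0.13:
  p_1 = 0.70·e^(−0.70·0.13) = 0.70·e^(−0.0910) = 0.639112
  p_2 = 1.50·e^(−1.50·0.13) = 1.50·e^(−0.1950) = 1.23425
  p_3 = 2.81·e^(−2.81·0.13) = 2.81·e^(−0.3653) = 1.95011
Unnormalised posteriors:
  w_1·p_1 = 0.31 × 0.639112 = 0.198125
  w_2·p_2 = 0.53 × 1.23425 = 0.654154
  w_3·p_3 = 0.16 × 1.95011 = 0.312017
Denominator: 0.198125 + 0.654154 + 0.312017 = 1.1643
So the posterior for Cluster 1 is 0.198125 / 1.1643 ≈ 0.170.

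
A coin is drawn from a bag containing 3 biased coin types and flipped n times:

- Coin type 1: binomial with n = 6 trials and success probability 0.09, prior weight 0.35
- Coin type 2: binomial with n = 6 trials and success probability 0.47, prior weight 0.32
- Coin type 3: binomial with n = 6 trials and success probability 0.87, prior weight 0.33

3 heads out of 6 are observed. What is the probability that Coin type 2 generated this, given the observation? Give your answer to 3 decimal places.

0.881

Apply Bayes' rule: the posterior for each component is proportional to its prior times its likelihood at x.
Evaluate each component's likelihood at the observed value:
  L_1 = 0.0109871
  L_2 = 0.309137
  L_3 = 0.0289346
Weight by the priors:
  w_1·L_1 = 0.35 × 0.0109871 = 0.00384547
  w_2·L_2 = 0.32 × 0.309137 = 0.0989239
  w_3·L_3 = 0.33 × 0.0289346 = 0.00954843
Normaliser: 0.00384547 + 0.0989239 + 0.00954843 = 0.112318
P(Coin type 2 | the observation) = 0.0989239 / 0.112318 ≈ 0.881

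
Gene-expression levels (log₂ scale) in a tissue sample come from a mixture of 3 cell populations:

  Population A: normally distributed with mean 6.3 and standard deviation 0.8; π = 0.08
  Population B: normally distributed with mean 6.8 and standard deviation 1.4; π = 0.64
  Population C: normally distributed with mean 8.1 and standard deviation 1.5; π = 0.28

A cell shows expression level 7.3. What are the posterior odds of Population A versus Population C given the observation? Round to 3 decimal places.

0.283

The posterior odds equal the prior odds times the likelihood ratio: (P(Z=i)/P(Z=j))·(f_i(x)/f_j(x)).
Normal densities:
  f_A = 0.228311
  f_B = 0.267353
  f_C = 0.230703
Posterior odds = (P(Z=A)·f_A) / (P(Z=C)·f_C) = (0.08·0.228311) / (0.28·0.230703) = 0.0182649 / 0.0645967 ≈ 0.283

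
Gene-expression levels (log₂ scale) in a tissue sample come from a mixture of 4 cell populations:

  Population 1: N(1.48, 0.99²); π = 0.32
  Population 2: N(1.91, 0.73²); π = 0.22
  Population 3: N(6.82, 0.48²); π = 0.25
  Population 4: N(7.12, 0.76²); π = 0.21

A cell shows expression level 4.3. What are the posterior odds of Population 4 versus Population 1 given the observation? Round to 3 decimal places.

Only the two components matter; the odds are (w_i f_i(x)) / (w_j f_j(x)).
Component likelihoods at x = 4.3:
  L_1 = 0.00697222
  L_2 = 0.00257045
  L_3 = 8.60098e-07
  L_4 = 0.000537542
Odds = (0.21/0.32) × (0.000537542/0.00697222) = 0.65625 × 0.0770976 ≈ 0.051

0.051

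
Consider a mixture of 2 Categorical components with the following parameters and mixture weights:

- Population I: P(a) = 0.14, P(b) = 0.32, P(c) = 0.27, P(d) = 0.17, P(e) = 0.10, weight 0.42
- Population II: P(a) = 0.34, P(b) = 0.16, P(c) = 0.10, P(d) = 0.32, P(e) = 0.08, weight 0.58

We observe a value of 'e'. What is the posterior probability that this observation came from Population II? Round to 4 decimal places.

The responsibility of component k is π_k f_k(x) divided by Σ_j π_j f_j(x).
Component likelihoods at x = 'e':
  f_I = P(e | comp) = 0.10
  f_II = P(e | comp) = 0.08
Weight by the priors:
  π_I·f_I = 0.42 × 0.1 = 0.042
  π_II·f_II = 0.58 × 0.08 = 0.0464
Denominator: 0.042 + 0.0464 = 0.0884
P(Population II | 'e') ≈ 0.5249

0.5249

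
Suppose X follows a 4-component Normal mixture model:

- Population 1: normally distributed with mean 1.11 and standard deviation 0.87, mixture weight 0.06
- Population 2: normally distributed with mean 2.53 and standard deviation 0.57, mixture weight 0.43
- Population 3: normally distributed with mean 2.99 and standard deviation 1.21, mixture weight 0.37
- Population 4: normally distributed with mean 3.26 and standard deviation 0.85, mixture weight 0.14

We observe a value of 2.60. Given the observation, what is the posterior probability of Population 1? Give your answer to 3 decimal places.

0.014

Apply Bayes' rule: the posterior for each component is proportional to its prior times its likelihood at x.
Evaluate each component's likelihood at the observed value:
  p_1 = (1/(0.87·√(2π)))·exp(−(2.60−1.11)²/(2·0.87²)) = 0.458554·exp(-1.46657) = 0.105795
  p_2 = (1/(0.57·√(2π)))·exp(−(2.60−2.53)²/(2·0.57²)) = 0.699899·exp(-0.00754) = 0.694641
  p_3 = (1/(1.21·√(2π)))·exp(−(2.60−2.99)²/(2·1.21²)) = 0.329704·exp(-0.05194) = 0.313016
  p_4 = (1/(0.85·√(2π)))·exp(−(2.60−3.26)²/(2·0.85²)) = 0.469344·exp(-0.30145) = 0.347194
Prior × likelihood for each component:
  w_1·p_1 = 0.06 × 0.105795 = 0.00634771
  w_2·p_2 = 0.43 × 0.694641 = 0.298696
  w_3·p_3 = 0.37 × 0.313016 = 0.115816
  w_4·p_4 = 0.14 × 0.347194 = 0.0486071
Evidence: 0.00634771 + 0.298696 + 0.115816 + 0.0486071 = 0.469466
So the posterior for Population 1 is 0.00634771 / 0.469466 ≈ 0.014.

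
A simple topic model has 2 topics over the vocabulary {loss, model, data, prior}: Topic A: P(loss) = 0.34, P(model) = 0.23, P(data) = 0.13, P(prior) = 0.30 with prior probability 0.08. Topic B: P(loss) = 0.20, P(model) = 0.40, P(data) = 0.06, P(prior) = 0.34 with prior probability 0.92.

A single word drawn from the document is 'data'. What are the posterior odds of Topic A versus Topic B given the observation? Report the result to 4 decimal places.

The posterior odds equal the prior odds times the likelihood ratio: (π_i/π_j)·(f_i(x)/f_j(x)).
Categorical probabilities:
  f_A = P(data | comp) = 0.13
  f_B = P(data | comp) = 0.06
0.0104 / 0.0552 ≈ 0.1884

0.1884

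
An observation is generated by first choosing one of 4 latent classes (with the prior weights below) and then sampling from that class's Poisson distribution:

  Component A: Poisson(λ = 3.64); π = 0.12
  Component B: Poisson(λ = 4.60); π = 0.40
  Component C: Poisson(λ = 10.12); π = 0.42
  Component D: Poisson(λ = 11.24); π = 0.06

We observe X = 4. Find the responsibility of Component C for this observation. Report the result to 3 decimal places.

0.070

Posterior ∝ prior × likelihood, so P(k | x) ∝ π_k f_k(x); normalise over all components.
Component likelihoods at x = 4:
  L_A = e^(−3.64)·3.64^4/4! = 0.192027
  L_B = e^(−4.60)·4.60^4/4! = 0.187528
  L_C = e^(−10.12)·10.12^4/4! = 0.0175975
  L_D = e^(−11.24)·11.24^4/4! = 0.00873744
Multiply by the mixture weights:
  π_A·L_A = 0.12 × 0.192027 = 0.0230432
  π_B·L_B = 0.40 × 0.187528 = 0.0750111
  π_C·L_C = 0.42 × 0.0175975 = 0.00739094
  π_D·L_D = 0.06 × 0.00873744 = 0.000524246
Marginal: 0.0230432 + 0.0750111 + 0.00739094 + 0.000524246 = 0.10597
Responsibility of Component C: 0.00739094 / 0.10597 ≈ 0.070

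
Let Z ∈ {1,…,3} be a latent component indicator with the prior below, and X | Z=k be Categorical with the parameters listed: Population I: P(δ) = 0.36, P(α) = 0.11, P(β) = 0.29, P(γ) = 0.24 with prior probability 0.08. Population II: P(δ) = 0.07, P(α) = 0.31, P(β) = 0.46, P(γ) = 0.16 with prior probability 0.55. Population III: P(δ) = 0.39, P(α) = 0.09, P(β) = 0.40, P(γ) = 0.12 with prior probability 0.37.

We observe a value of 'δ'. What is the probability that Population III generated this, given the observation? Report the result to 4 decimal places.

0.6819

Posterior ∝ prior × likelihood, so P(k | x) ∝ w_k f_k(x); normalise over all components.
Component likelihoods at x = 'δ':
  f_I = P(δ | comp) = 0.36
  f_II = P(δ | comp) = 0.07
  f_III = P(δ | comp) = 0.39
Prior × likelihood for each component:
  w_I·f_I = 0.08 × 0.36 = 0.0288
  w_II·f_II = 0.55 × 0.07 = 0.0385
  w_III·f_III = 0.37 × 0.39 = 0.1443
Normaliser: 0.0288 + 0.0385 + 0.1443 = 0.2116
P(Population III | 'δ') = 0.1443 / 0.2116 ≈ 0.6819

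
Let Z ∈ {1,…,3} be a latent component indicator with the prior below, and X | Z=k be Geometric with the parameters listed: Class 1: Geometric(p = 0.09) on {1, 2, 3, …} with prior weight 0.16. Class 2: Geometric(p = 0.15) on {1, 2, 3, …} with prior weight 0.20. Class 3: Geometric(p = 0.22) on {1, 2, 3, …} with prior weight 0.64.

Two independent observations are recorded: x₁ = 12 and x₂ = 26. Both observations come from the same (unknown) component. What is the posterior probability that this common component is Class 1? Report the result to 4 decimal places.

P(component k | x) = P(Z=k)·f_k(x) / marginal(x), where marginal(x) = Σ_j P(Z=j)·f_j(x).
Since both observations come from the same component, the likelihood for component k is f_k(x₁)·f_k(x₂).
  f_1 = [0.09·(1−0.09)^11 = 0.09·0.354369 = 0.0318932] × [0.00851682] = 0.000271628
  f_2 = [0.15·(1−0.15)^11 = 0.15·0.167343 = 0.0251015] × [0.00257967] = 6.47536e-05
  f_3 = [0.22·(1−0.22)^11 = 0.22·0.0650191 = 0.0143042] × [0.000441355] = 6.31322e-06
Unnormalised posteriors:
  P(Z=1)·f_1 = 0.16 × 0.000271628 = 4.34605e-05
  P(Z=2)·f_2 = 0.20 × 6.47536e-05 = 1.29507e-05
  P(Z=3)·f_3 = 0.64 × 6.31322e-06 = 4.04046e-06
Denominator: 4.34605e-05 + 1.29507e-05 + 4.04046e-06 = 6.04517e-05
P(Class 1 | x₁,x₂) = 4.34605e-05 / 6.04517e-05 ≈ 0.7189

0.7189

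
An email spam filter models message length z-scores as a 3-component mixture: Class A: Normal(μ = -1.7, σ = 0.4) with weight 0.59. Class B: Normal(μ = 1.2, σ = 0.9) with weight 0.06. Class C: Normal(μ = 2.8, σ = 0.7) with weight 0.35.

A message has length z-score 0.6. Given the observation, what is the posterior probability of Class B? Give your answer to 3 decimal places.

The responsibility of component k is π_k f_k(x) divided by Σ_j π_j f_j(x).
Component likelihoods at x = 0.6:
  L_A = (1/(0.4·√(2π)))·exp(−(0.6−-1.7)²/(2·0.4²)) = 0.997356·exp(-16.53125) = 6.59811e-08
  L_B = (1/(0.9·√(2π)))·exp(−(0.6−1.2)²/(2·0.9²)) = 0.443269·exp(-0.22222) = 0.354942
  L_C = (1/(0.7·√(2π)))·exp(−(0.6−2.8)²/(2·0.7²)) = 0.569918·exp(-4.93878) = 0.00408253
Multiply by the mixture weights:
  π_A·L_A = 0.59 × 6.59811e-08 = 3.89288e-08
  π_B·L_B = 0.06 × 0.354942 = 0.0212965
  π_C·L_C = 0.35 × 0.00408253 = 0.00142888
Marginal: 3.89288e-08 + 0.0212965 + 0.00142888 = 0.0227255
P(Class B | 0.6) = 0.0212965 / 0.0227255 ≈ 0.937

0.937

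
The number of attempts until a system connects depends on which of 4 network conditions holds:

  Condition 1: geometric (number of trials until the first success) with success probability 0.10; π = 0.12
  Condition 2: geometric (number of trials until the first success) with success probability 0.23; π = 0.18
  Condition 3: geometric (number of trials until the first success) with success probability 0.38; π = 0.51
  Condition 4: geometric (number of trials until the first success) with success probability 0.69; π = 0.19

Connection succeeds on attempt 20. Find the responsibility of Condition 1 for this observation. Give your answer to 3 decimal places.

0.839

By Bayes' theorem, P(k | x) = π_k f_k(x) / Σ_j π_j f_j(x).
Component likelihoods at x = 20:
  L_1 = 0.0135085
  L_2 = 0.00160344
  L_3 = 4.31743e-05
  L_4 = 1.49528e-10
Unnormalised posteriors:
  π_1·L_1 = 0.12 × 0.0135085 = 0.00162102
  π_2·L_2 = 0.18 × 0.00160344 = 0.000288618
  π_3·L_3 = 0.51 × 4.31743e-05 = 2.20189e-05
  π_4·L_4 = 0.19 × 1.49528e-10 = 2.84102e-11
Normaliser: 0.00162102 + 0.000288618 + 2.20189e-05 + 2.84102e-11 = 0.00193166
Responsibility of Condition 1: 0.00162102 / 0.00193166 ≈ 0.839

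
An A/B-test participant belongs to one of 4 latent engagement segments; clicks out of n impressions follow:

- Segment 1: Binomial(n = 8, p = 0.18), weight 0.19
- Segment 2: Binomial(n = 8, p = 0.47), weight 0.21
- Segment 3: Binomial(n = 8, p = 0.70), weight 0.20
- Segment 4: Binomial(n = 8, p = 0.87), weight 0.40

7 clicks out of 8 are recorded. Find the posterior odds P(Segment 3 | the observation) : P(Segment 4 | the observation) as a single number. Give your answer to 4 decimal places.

0.2519

The posterior odds equal the prior odds times the likelihood ratio: (P(Z=i)/P(Z=j))·(f_i(x)/f_j(x)).
Component likelihoods at x = 7 clicks out of 8:
  f_1 = C(8,7)·0.18^7·0.82^1 = 8·6.1222e-06·0.82 = 4.01616e-05
  f_2 = C(8,7)·0.47^7·0.53^1 = 8·0.00506623·0.53 = 0.0214808
  f_3 = C(8,7)·0.70^7·0.30^1 = 8·0.0823543·0.3 = 0.19765
  f_4 = C(8,7)·0.87^7·0.13^1 = 8·0.377255·0.13 = 0.392345
0.0395301 / 0.156938 ≈ 0.2519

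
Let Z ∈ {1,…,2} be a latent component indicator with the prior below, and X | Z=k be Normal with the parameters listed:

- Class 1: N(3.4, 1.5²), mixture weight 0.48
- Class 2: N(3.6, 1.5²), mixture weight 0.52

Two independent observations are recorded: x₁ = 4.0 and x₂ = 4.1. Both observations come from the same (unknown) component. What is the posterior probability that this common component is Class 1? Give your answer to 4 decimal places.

0.4557

Apply Bayes' rule: the posterior for each component is proportional to its prior times its likelihood at x.
Since both observations come from the same component, the likelihood for component k is f_k(x₁)·f_k(x₂).
  f_1 = [0.245513] × [0.238522] = 0.0585604
  f_2 = [0.256671] × [0.251589] = 0.0645756
Weight by the priors:
  w_1·f_1 = 0.48 × 0.0585604 = 0.028109
  w_2·f_2 = 0.52 × 0.0645756 = 0.0335793
Normaliser: 0.028109 + 0.0335793 = 0.0616883
P(Class 1 | x₁,x₂) ≈ 0.4557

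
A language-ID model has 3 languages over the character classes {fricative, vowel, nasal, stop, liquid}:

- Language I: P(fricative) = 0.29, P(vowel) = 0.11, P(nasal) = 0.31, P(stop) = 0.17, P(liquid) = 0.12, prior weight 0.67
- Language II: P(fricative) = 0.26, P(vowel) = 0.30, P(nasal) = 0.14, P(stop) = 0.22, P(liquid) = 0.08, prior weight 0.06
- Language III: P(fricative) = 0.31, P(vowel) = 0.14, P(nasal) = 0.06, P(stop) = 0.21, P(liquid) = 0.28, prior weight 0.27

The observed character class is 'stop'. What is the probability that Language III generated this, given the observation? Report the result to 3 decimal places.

0.308

Posterior ∝ prior × likelihood, so P(k | x) ∝ w_k f_k(x); normalise over all components.
Categorical probabilities:
  L_I = P(stop | comp) = 0.17
  L_II = P(stop | comp) = 0.22
  L_III = P(stop | comp) = 0.21
Multiply by the mixture weights:
  w_I·L_I = 0.67 × 0.17 = 0.1139
  w_II·L_II = 0.06 × 0.22 = 0.0132
  w_III·L_III = 0.27 × 0.21 = 0.0567
Marginal: 0.1139 + 0.0132 + 0.0567 = 0.1838
Responsibility of Language III: 0.0567 / 0.1838 ≈ 0.308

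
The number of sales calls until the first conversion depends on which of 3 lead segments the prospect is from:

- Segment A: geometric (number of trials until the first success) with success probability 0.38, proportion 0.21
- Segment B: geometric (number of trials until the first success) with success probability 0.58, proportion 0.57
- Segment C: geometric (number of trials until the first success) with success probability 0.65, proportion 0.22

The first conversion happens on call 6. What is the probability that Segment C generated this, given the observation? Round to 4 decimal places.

0.0607

P(component k | x) = P(Z=k)·f_k(x) / marginal(x), where marginal(x) = Σ_j P(Z=j)·f_j(x).
Component likelihoods at x = 6:
  f_A = 0.38·(1−0.38)^5 = 0.38·0.0916133 = 0.034813
  f_B = 0.58·(1−0.58)^5 = 0.58·0.0130691 = 0.00758009
  f_C = 0.65·(1−0.65)^5 = 0.65·0.00525219 = 0.00341392
Weight by the priors:
  P(Z=A)·f_A = 0.21 × 0.034813 = 0.00731074
  P(Z=B)·f_B = 0.57 × 0.00758009 = 0.00432065
  P(Z=C)·f_C = 0.22 × 0.00341392 = 0.000751063
Normaliser: 0.00731074 + 0.00432065 + 0.000751063 = 0.0123825
Responsibility of Segment C: 0.000751063 / 0.0123825 ≈ 0.0607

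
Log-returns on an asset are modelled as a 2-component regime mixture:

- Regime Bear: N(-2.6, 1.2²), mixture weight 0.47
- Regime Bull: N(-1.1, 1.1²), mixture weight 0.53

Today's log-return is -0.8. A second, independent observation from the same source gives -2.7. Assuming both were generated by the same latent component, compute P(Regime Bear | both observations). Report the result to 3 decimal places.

Posterior ∝ prior × likelihood, so P(k | x) ∝ w_k f_k(x); normalise over all components.
Since both observations come from the same component, the likelihood for component k is f_k(x₁)·f_k(x₂).
  f_Bear = [(1/(1.2·√(2π)))·exp(−(-0.8−-2.6)²/(2·1.2²)) = 0.332452·exp(-1.12500) = 0.107931] × [0.3313] = 0.0357576
  f_Bull = [(1/(1.1·√(2π)))·exp(−(-0.8−-1.1)²/(2·1.1²)) = 0.362675·exp(-0.03719) = 0.349435] × [0.125921] = 0.0440012
Weight by the priors:
  w_Bear·f_Bear = 0.47 × 0.0357576 = 0.0168061
  w_Bull·f_Bull = 0.53 × 0.0440012 = 0.0233206
Evidence: 0.0168061 + 0.0233206 = 0.0401267
Responsibility of Regime Bear: 0.0168061 / 0.0401267 ≈ 0.419

0.419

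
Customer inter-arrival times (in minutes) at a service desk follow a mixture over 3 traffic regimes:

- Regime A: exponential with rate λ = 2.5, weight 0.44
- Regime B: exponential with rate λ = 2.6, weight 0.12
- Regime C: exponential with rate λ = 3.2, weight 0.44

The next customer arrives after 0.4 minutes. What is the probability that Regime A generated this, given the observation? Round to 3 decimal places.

By Bayes' theorem, P(k | x) = π_k f_k(x) / Σ_j π_j f_j(x).
Component likelihoods at x = 0.4 minutes:
  L_A = 0.919699
  L_B = 0.918982
  L_C = 0.889719
Prior × likelihood for each component:
  π_A·L_A = 0.44 × 0.919699 = 0.404667
  π_B·L_B = 0.12 × 0.918982 = 0.110278
  π_C·L_C = 0.44 × 0.889719 = 0.391477
Normaliser: 0.404667 + 0.110278 + 0.391477 = 0.906422
P(Regime A | x) = 0.404667 / 0.906422 ≈ 0.446

0.446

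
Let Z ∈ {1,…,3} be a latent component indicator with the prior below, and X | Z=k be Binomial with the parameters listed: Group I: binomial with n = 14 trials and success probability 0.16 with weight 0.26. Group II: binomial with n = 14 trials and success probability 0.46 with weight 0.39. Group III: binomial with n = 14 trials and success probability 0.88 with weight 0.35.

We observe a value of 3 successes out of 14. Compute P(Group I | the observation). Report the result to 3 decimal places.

P(component k | x) = P(Z=k)·f_k(x) / marginal(x), where marginal(x) = Σ_j P(Z=j)·f_j(x).
Component likelihoods at x = 3 successes out of 14:
  p_I = C(14,3)·0.16^3·0.84^11 = 364·0.004096·0.146917 = 0.219045
  p_II = C(14,3)·0.46^3·0.54^11 = 364·0.097336·0.0011385 = 0.0403372
  p_III = C(14,3)·0.88^3·0.12^11 = 364·0.681472·7.43008e-11 = 1.84308e-08
Multiply by the mixture weights:
  P(Z=I)·p_I = 0.26 × 0.219045 = 0.0569517
  P(Z=II)·p_II = 0.39 × 0.0403372 = 0.0157315
  P(Z=III)·p_III = 0.35 × 1.84308e-08 = 6.45076e-09
Marginal: 0.0569517 + 0.0157315 + 6.45076e-09 = 0.0726832
So the posterior for Group I is 0.0569517 / 0.0726832 ≈ 0.784.

0.784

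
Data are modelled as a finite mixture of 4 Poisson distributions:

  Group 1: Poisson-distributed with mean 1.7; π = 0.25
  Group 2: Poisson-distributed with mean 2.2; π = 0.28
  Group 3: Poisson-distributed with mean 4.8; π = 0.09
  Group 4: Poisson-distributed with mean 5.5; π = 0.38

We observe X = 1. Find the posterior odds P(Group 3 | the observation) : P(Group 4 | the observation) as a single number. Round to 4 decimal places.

0.4162

Since P(k|x) ∝ w_k f_k(x), the posterior odds are w_i f_i(x) / (w_j f_j(x)).
Poisson probabilities:
  L_1 = e^(−1.7)·1.7^1/1! = 0.310562
  L_2 = e^(−2.2)·2.2^1/1! = 0.243767
  L_3 = e^(−4.8)·4.8^1/1! = 0.0395028
  L_4 = e^(−5.5)·5.5^1/1! = 0.0224772
0.00355525 / 0.00854135 ≈ 0.4162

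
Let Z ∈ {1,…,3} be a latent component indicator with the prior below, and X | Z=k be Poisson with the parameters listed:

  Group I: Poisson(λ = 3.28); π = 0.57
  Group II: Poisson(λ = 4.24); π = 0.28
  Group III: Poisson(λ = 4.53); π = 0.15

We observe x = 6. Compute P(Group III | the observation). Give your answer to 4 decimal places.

0.2179

By Bayes' theorem, P(k | x) = P(Z=k) f_k(x) / Σ_j P(Z=j) f_j(x).
Component likelihoods at x = 6:
  p_I = e^(−3.28)·3.28^6/6! = 0.0650766
  p_II = e^(−4.24)·4.24^6/6! = 0.116266
  p_III = e^(−4.53)·4.53^6/6! = 0.129391
Unnormalised posteriors:
  P(Z=I)·p_I = 0.57 × 0.0650766 = 0.0370936
  P(Z=II)·p_II = 0.28 × 0.116266 = 0.0325546
  P(Z=III)·p_III = 0.15 × 0.129391 = 0.0194086
Normaliser: 0.0370936 + 0.0325546 + 0.0194086 = 0.0890568
P(Group III | the observation) = 0.0194086 / 0.0890568 ≈ 0.2179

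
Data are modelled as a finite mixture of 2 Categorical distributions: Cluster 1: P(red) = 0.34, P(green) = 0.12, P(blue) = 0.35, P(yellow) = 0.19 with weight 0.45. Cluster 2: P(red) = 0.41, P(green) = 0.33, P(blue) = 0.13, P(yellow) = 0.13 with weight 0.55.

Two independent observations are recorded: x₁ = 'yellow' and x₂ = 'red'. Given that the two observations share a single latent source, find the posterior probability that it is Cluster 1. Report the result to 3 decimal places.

By Bayes' theorem, P(k | x) = P(Z=k) f_k(x) / Σ_j P(Z=j) f_j(x).
Since both observations come from the same component, the likelihood for component k is f_k(x₁)·f_k(x₂).
  L_1 = [0.19] × [0.34] = 0.0646
  L_2 = [0.13] × [0.41] = 0.0533
Unnormalised posteriors:
  P(Z=1)·L_1 = 0.45 × 0.0646 = 0.02907
  P(Z=2)·L_2 = 0.55 × 0.0533 = 0.029315
Evidence: 0.02907 + 0.029315 = 0.058385
So the posterior for Cluster 1 is 0.02907 / 0.058385 ≈ 0.498.

0.498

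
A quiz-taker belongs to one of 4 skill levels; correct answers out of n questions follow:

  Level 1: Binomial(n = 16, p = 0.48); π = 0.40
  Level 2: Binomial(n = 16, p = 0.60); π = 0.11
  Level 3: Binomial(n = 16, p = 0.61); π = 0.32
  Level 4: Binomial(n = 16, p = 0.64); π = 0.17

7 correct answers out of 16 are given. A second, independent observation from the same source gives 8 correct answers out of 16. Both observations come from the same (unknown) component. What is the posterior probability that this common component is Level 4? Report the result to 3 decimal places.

0.045

The responsibility of component k is π_k f_k(x) divided by Σ_j π_j f_j(x).
Since both observations come from the same component, the likelihood for component k is f_k(x₁)·f_k(x₂).
  p_1 = [0.1867] × [0.193881] = 0.0361976
  p_2 = [0.0839508] × [0.141667] = 0.011893
  p_3 = [0.0750441] × [0.132049] = 0.00990947
  p_4 = [0.0510985] × [0.102197] = 0.00522212
Multiply by the mixture weights:
  π_1·p_1 = 0.40 × 0.0361976 = 0.014479
  π_2·p_2 = 0.11 × 0.011893 = 0.00130824
  π_3·p_3 = 0.32 × 0.00990947 = 0.00317103
  π_4·p_4 = 0.17 × 0.00522212 = 0.00088776
Sum: 0.014479 + 0.00130824 + 0.00317103 + 0.00088776 = 0.0198461
P(Level 4 | x) ≈ 0.045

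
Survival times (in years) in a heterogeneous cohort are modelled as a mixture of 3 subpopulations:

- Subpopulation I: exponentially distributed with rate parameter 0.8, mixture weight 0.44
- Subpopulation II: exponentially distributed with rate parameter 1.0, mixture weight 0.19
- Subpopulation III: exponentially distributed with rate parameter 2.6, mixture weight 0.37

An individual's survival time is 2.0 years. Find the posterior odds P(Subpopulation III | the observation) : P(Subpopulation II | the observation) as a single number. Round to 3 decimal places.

Posterior odds = (π_i f_i(x)) / (π_j f_j(x)); the normalising sum cancels.
Component likelihoods at x = 2.0 years:
  p_I = 0.161517
  p_II = 0.135335
  p_III = 0.0143431
0.00530693 / 0.0257137 ≈ 0.206

0.206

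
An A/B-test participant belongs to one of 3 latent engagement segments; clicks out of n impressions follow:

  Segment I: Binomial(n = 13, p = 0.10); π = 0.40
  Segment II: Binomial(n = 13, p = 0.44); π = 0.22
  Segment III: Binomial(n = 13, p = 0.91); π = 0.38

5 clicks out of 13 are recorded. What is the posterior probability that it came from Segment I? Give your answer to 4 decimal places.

Posterior ∝ prior × likelihood, so P(k | x) ∝ π_k f_k(x); normalise over all components.
Component likelihoods at x = 5 clicks out of 13:
  p_I = C(13,5)·0.10^5·0.90^8 = 1287·1e-05·0.430467 = 0.00554011
  p_II = C(13,5)·0.44^5·0.56^8 = 1287·0.0164916·0.00967173 = 0.20528
  p_III = C(13,5)·0.91^5·0.09^8 = 1287·0.624032·4.30467e-09 = 3.45721e-06
Weight by the priors:
  π_I·p_I = 0.40 × 0.00554011 = 0.00221605
  π_II·p_II = 0.22 × 0.20528 = 0.0451615
  π_III·p_III = 0.38 × 3.45721e-06 = 1.31374e-06
Marginal: 0.00221605 + 0.0451615 + 1.31374e-06 = 0.0473789
P(Segment I | the observation) ≈ 0.0468

0.0468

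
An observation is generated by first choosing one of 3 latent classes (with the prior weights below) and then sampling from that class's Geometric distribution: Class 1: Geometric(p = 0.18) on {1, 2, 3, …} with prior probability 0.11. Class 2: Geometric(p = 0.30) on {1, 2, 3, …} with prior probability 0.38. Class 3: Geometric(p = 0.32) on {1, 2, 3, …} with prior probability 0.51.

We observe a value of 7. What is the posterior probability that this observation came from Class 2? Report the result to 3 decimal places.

Posterior ∝ prior × likelihood, so P(k | x) ∝ π_k f_k(x); normalise over all components.
Evaluate each component's likelihood at the observed value:
  L_1 = 0.18·(1−0.18)^6 = 0.18·0.304007 = 0.0547212
  L_2 = 0.30·(1−0.30)^6 = 0.30·0.117649 = 0.0352947
  L_3 = 0.32·(1−0.32)^6 = 0.32·0.0988675 = 0.0316376
Unnormalised posteriors:
  π_1·L_1 = 0.11 × 0.0547212 = 0.00601933
  π_2·L_2 = 0.38 × 0.0352947 = 0.013412
  π_3·L_3 = 0.51 × 0.0316376 = 0.0161352
Marginal: 0.00601933 + 0.013412 + 0.0161352 = 0.0355665
P(Class 2 | 7) = 0.013412 / 0.0355665 ≈ 0.377

0.377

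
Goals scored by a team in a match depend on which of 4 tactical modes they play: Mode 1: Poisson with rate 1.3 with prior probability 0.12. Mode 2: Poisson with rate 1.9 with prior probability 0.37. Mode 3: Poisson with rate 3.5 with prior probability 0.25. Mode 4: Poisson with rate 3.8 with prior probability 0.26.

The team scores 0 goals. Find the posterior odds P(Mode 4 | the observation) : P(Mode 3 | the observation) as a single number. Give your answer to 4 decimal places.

0.7705

Posterior odds = (P(Z=i) f_i(x)) / (P(Z=j) f_j(x)); the normalising sum cancels.
Component likelihoods at x = 0 goals:
  L_1 = 0.272532
  L_2 = 0.149569
  L_3 = 0.0301974
  L_4 = 0.0223708
Posterior odds = (P(Z=4)·L_4) / (P(Z=3)·L_3) = (0.26·0.0223708) / (0.25·0.0301974) = 0.0058164 / 0.00754935 ≈ 0.7705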